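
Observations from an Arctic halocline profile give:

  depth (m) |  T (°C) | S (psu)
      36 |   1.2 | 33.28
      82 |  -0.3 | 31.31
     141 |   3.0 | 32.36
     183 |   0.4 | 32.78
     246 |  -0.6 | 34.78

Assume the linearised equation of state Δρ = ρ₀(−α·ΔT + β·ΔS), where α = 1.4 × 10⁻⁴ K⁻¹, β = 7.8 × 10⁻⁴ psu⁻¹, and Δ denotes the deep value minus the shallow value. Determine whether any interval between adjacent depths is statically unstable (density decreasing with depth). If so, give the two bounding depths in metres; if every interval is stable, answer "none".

Evaluate Δρ/ρ₀ = −αΔT + βΔS across each adjacent pair:
  36–82 m: −αΔT+βΔS = −(1.4 × 10⁻⁴)(-1.5)+(7.8 × 10⁻⁴)(-1.97) = -1.3 × 10⁻³ → UNSTABLE
  82–141 m: −αΔT+βΔS = −(1.4 × 10⁻⁴)(+3.3)+(7.8 × 10⁻⁴)(+1.05) = 3.6 × 10⁻⁴ → stable
  141–183 m: −αΔT+βΔS = −(1.4 × 10⁻⁴)(-2.6)+(7.8 × 10⁻⁴)(+0.42) = 6.9 × 10⁻⁴ → stable
  183–246 m: −αΔT+βΔS = −(1.4 × 10⁻⁴)(-1.0)+(7.8 × 10⁻⁴)(+2.00) = 1.7 × 10⁻³ → stable
The 36–82 m interval has Δρ < 0: lighter water underlies denser water.

36–82 m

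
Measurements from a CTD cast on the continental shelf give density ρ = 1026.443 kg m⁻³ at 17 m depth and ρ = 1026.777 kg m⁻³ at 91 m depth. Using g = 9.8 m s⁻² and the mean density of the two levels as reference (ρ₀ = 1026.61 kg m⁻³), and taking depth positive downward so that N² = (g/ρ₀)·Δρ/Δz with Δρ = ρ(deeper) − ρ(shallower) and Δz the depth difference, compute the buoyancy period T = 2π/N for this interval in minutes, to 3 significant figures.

Δρ = 1026.777 − 1026.443 = 0.334 kg m⁻³ over Δz = 91 − 17 = 74 m.
N² = (9.8/1026.61) × (0.334/74) = 4.3086 × 10⁻⁵ s⁻².
N = √(4.3086 × 10⁻⁵) = 6.5640 × 10⁻³ rad s⁻¹, so T = 2π/N = 957.22 s = 15.954 min ≈ 16.0 min.

16.0 min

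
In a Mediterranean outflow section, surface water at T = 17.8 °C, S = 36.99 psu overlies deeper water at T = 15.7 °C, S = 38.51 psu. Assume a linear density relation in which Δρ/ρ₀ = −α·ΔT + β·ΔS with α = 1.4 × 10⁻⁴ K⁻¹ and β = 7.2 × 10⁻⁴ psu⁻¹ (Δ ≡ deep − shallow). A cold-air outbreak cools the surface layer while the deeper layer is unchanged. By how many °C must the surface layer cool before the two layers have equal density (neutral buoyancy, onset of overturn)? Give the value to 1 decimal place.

Neutral buoyancy requires Δρ = 0, i.e. −α(T_deep − T_surf′) + β(S_deep − S_surf) = 0.
T_surf′ = T_deep − (β/α)·ΔS = 15.7 − (7.2 × 10⁻⁴/1.4 × 10⁻⁴)·(+1.52) = 7.883 °C.
Cooling required: 17.8 − (7.883) = 9.917 °C.

9.9 °C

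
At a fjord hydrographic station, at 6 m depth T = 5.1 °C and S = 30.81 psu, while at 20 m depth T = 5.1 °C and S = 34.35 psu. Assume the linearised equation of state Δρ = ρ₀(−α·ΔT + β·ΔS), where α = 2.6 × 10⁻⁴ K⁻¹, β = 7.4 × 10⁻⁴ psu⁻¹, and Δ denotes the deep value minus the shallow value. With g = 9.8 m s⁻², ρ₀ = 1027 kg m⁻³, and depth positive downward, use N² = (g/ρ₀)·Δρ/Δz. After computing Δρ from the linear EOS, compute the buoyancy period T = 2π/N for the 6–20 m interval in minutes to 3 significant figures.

2.45 min

ΔT = +0.0 K, ΔS = +3.54 psu (deep − shallow).
Δρ/ρ₀ = −αΔT + βΔS = 0 + 2.6196 × 10⁻³ = 2.6196 × 10⁻³, so Δρ ≈ 2.690 kg m⁻³.
N² = (g/ρ₀)·Δρ/Δz = g·(Δρ/ρ₀)/Δz = 9.8 × 2.6196 × 10⁻³ / 14 = 1.8337 × 10⁻³ s⁻².
N = √(1.8337 × 10⁻³) = 0.042822 rad s⁻¹ → T = 2π/N = 146.73 s = 2.4455 min ≈ 2.45 min.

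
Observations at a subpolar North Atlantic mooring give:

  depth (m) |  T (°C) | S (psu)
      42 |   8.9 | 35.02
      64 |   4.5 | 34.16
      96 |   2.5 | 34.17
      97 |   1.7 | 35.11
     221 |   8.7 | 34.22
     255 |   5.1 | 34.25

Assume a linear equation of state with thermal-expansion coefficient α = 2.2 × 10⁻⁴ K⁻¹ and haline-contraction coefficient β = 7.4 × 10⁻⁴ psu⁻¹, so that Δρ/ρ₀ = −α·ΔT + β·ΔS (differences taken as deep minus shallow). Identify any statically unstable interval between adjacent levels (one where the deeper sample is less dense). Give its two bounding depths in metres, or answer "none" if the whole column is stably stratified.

97–221 m

Evaluate Δρ/ρ₀ = −αΔT + βΔS across each adjacent pair:
  42–64 m: −αΔT+βΔS = −(2.2 × 10⁻⁴)(-4.4)+(7.4 × 10⁻⁴)(-0.86) = 3.3 × 10⁻⁴ → stable
  64–96 m: −αΔT+βΔS = −(2.2 × 10⁻⁴)(-2.0)+(7.4 × 10⁻⁴)(+0.01) = 4.5 × 10⁻⁴ → stable
  96–97 m: −αΔT+βΔS = −(2.2 × 10⁻⁴)(-0.8)+(7.4 × 10⁻⁴)(+0.94) = 8.7 × 10⁻⁴ → stable
  97–221 m: −αΔT+βΔS = −(2.2 × 10⁻⁴)(+7.0)+(7.4 × 10⁻⁴)(-0.89) = -2.2 × 10⁻³ → UNSTABLE
  221–255 m: −αΔT+βΔS = −(2.2 × 10⁻⁴)(-3.6)+(7.4 × 10⁻⁴)(+0.03) = 8.1 × 10⁻⁴ → stable
The 97–221 m interval has Δρ < 0: lighter water underlies denser water.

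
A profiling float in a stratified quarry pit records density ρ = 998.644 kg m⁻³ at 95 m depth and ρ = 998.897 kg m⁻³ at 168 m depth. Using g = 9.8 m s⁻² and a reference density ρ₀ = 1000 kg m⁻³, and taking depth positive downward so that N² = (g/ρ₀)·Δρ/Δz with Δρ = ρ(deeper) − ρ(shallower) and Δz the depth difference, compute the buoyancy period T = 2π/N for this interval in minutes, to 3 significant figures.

18.0 min

Δρ = 998.897 − 998.644 = 0.253 kg m⁻³ over Δz = 168 − 95 = 73 m.
N² = (9.8/1000) × (0.253/73) = 3.3964 × 10⁻⁵ s⁻².
N = √(3.3964 × 10⁻⁵) = 5.8279 × 10⁻³ rad s⁻¹, so T = 2π/N = 1.0781 × 10³ s = 17.968 min ≈ 18.0 min.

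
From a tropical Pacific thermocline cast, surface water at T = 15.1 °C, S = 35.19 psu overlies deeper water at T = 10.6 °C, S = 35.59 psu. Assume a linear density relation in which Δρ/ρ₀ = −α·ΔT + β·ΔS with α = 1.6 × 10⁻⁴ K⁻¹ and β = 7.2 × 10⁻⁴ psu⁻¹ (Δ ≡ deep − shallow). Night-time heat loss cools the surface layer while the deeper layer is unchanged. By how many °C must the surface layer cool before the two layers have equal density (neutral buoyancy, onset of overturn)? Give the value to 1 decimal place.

6.3 °C

Neutral buoyancy requires Δρ = 0, i.e. −α(T_deep − T_surf′) + β(S_deep − S_surf) = 0.
T_surf′ = T_deep − (β/α)·ΔS = 10.6 − (7.2 × 10⁻⁴/1.6 × 10⁻⁴)·(+0.40) = 8.800 °C.
Cooling required: 15.1 − (8.800) = 6.300 °C.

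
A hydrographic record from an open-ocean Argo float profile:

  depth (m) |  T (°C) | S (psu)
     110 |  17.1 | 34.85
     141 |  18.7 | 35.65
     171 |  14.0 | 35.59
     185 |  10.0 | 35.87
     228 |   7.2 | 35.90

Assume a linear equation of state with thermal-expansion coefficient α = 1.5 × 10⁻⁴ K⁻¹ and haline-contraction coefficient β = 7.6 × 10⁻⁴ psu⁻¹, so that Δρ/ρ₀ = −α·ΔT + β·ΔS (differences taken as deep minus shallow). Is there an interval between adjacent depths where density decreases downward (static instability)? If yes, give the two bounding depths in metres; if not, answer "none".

Evaluate Δρ/ρ₀ = −αΔT + βΔS across each adjacent pair:
  110–141 m: −αΔT+βΔS = −(1.5 × 10⁻⁴)(+1.6)+(7.6 × 10⁻⁴)(+0.80) = 3.7 × 10⁻⁴ → stable
  141–171 m: −αΔT+βΔS = −(1.5 × 10⁻⁴)(-4.7)+(7.6 × 10⁻⁴)(-0.06) = 6.6 × 10⁻⁴ → stable
  171–185 m: −αΔT+βΔS = −(1.5 × 10⁻⁴)(-4.0)+(7.6 × 10⁻⁴)(+0.28) = 8.1 × 10⁻⁴ → stable
  185–228 m: −αΔT+βΔS = −(1.5 × 10⁻⁴)(-2.8)+(7.6 × 10⁻⁴)(+0.03) = 4.4 × 10⁻⁴ → stable
Every interval has Δρ > 0: the column is stably stratified throughout.

none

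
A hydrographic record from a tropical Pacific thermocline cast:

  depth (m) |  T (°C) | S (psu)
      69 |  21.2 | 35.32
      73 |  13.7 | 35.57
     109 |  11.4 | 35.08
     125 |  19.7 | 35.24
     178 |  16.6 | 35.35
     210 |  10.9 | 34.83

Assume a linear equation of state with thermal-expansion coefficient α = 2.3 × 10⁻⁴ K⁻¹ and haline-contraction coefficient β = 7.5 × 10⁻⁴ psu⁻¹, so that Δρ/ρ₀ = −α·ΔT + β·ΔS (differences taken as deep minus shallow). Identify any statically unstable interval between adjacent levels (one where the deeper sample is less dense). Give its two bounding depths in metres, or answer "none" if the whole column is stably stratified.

109–125 m

Evaluate Δρ/ρ₀ = −αΔT + βΔS across each adjacent pair:
  69–73 m: −αΔT+βΔS = −(2.3 × 10⁻⁴)(-7.5)+(7.5 × 10⁻⁴)(+0.25) = 1.9 × 10⁻³ → stable
  73–109 m: −αΔT+βΔS = −(2.3 × 10⁻⁴)(-2.3)+(7.5 × 10⁻⁴)(-0.49) = 1.6 × 10⁻⁴ → stable
  109–125 m: −αΔT+βΔS = −(2.3 × 10⁻⁴)(+8.3)+(7.5 × 10⁻⁴)(+0.16) = -1.8 × 10⁻³ → UNSTABLE
  125–178 m: −αΔT+βΔS = −(2.3 × 10⁻⁴)(-3.1)+(7.5 × 10⁻⁴)(+0.11) = 8.0 × 10⁻⁴ → stable
  178–210 m: −αΔT+βΔS = −(2.3 × 10⁻⁴)(-5.7)+(7.5 × 10⁻⁴)(-0.52) = 9.2 × 10⁻⁴ → stable
The 109–125 m interval has Δρ < 0: lighter water underlies denser water.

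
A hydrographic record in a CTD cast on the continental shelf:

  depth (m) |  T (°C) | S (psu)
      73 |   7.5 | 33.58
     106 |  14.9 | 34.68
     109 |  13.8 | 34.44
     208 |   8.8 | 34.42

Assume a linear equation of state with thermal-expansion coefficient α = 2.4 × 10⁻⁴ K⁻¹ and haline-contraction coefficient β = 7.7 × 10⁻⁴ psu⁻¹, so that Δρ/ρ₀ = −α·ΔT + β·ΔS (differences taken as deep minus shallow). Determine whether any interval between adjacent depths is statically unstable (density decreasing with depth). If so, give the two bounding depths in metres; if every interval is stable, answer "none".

Evaluate Δρ/ρ₀ = −αΔT + βΔS across each adjacent pair:
  73–106 m: −αΔT+βΔS = −(2.4 × 10⁻⁴)(+7.4)+(7.7 × 10⁻⁴)(+1.10) = -9.3 × 10⁻⁴ → UNSTABLE
  106–109 m: −αΔT+βΔS = −(2.4 × 10⁻⁴)(-1.1)+(7.7 × 10⁻⁴)(-0.24) = 7.9 × 10⁻⁵ → stable
  109–208 m: −αΔT+βΔS = −(2.4 × 10⁻⁴)(-5.0)+(7.7 × 10⁻⁴)(-0.02) = 1.2 × 10⁻³ → stable
The 73–106 m interval has Δρ < 0: lighter water underlies denser water.

73–106 m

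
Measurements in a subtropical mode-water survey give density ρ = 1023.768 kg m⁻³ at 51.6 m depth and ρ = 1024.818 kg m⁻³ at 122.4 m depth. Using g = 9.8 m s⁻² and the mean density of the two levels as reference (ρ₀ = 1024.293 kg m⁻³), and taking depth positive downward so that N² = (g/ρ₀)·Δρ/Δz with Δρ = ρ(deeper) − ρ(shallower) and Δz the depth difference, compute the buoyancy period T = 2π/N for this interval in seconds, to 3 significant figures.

Δρ = 1024.818 − 1023.768 = 1.050 kg m⁻³ over Δz = 122.4 − 51.6 = 70.8 m.
N² = (9.8/1024.293) × (1.050/70.8) = 1.4189 × 10⁻⁴ s⁻².
N = √(1.4189 × 10⁻⁴) = 0.011912 rad s⁻¹, so T = 2π/N = 527.47 s ≈ 527 s.

527 s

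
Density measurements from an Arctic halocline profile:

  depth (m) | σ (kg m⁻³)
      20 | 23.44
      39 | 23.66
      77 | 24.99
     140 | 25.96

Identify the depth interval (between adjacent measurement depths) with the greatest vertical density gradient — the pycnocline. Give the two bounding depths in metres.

39–77 m

Compute the density gradient over each adjacent pair:
  20–39 m: Δρ/Δz = 0.22/19 = 0.012 kg m⁻⁴
  39–77 m: Δρ/Δz = 1.33/38 = 0.035 kg m⁻⁴
  77–140 m: Δρ/Δz = 0.97/63 = 0.015 kg m⁻⁴
The largest gradient is in the 39–77 m interval — the pycnocline.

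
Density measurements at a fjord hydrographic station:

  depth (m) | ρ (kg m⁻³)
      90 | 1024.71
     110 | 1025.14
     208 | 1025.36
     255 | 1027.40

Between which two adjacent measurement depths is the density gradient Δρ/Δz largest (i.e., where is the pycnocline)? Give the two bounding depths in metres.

Compute the density gradient over each adjacent pair:
  90–110 m: Δρ/Δz = 0.43/20 = 0.021 kg m⁻⁴
  110–208 m: Δρ/Δz = 0.22/98 = 2.2 × 10⁻³ kg m⁻⁴
  208–255 m: Δρ/Δz = 2.04/47 = 0.043 kg m⁻⁴
The largest gradient is in the 208–255 m interval — the pycnocline.

208–255 m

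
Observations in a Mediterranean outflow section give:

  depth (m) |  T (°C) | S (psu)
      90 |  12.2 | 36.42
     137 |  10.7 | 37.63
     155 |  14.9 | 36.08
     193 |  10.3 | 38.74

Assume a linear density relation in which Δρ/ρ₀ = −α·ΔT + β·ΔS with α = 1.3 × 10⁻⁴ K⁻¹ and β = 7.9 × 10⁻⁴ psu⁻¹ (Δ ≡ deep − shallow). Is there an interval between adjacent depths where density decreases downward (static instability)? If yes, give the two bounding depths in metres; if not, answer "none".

Evaluate Δρ/ρ₀ = −αΔT + βΔS across each adjacent pair:
  90–137 m: −αΔT+βΔS = −(1.3 × 10⁻⁴)(-1.5)+(7.9 × 10⁻⁴)(+1.21) = 1.2 × 10⁻³ → stable
  137–155 m: −αΔT+βΔS = −(1.3 × 10⁻⁴)(+4.2)+(7.9 × 10⁻⁴)(-1.55) = -1.8 × 10⁻³ → UNSTABLE
  155–193 m: −αΔT+βΔS = −(1.3 × 10⁻⁴)(-4.6)+(7.9 × 10⁻⁴)(+2.66) = 2.7 × 10⁻³ → stable
The 137–155 m interval has Δρ < 0: lighter water underlies denser water.

137–155 m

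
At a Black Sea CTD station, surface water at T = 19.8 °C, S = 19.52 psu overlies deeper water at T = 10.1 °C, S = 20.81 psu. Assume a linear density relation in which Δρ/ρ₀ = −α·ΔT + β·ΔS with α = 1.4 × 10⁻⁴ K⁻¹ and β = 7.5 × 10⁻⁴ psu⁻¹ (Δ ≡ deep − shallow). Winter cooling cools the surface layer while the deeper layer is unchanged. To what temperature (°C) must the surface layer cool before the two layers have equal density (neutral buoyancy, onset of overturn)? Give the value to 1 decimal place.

Neutral buoyancy requires Δρ = 0, i.e. −α(T_deep − T_surf′) + β(S_deep − S_surf) = 0.
T_surf′ = T_deep − (β/α)·ΔS = 10.1 − (7.5 × 10⁻⁴/1.4 × 10⁻⁴)·(+1.29) = 3.189 °C.
Cooling required: 19.8 − (3.189) = 16.611 °C.

3.2 °C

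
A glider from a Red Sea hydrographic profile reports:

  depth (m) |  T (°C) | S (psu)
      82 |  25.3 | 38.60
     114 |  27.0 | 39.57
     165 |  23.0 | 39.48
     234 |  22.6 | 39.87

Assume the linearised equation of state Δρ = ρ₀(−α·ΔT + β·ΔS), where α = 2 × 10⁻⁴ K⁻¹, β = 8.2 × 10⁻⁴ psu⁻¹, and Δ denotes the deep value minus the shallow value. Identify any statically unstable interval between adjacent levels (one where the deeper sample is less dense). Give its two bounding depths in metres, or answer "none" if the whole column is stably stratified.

Evaluate Δρ/ρ₀ = −αΔT + βΔS across each adjacent pair:
  82–114 m: −αΔT+βΔS = −(2 × 10⁻⁴)(+1.7)+(8.2 × 10⁻⁴)(+0.97) = 4.6 × 10⁻⁴ → stable
  114–165 m: −αΔT+βΔS = −(2 × 10⁻⁴)(-4.0)+(8.2 × 10⁻⁴)(-0.09) = 7.3 × 10⁻⁴ → stable
  165–234 m: −αΔT+βΔS = −(2 × 10⁻⁴)(-0.4)+(8.2 × 10⁻⁴)(+0.39) = 4.0 × 10⁻⁴ → stable
Every interval has Δρ > 0: the column is stably stratified throughout.

none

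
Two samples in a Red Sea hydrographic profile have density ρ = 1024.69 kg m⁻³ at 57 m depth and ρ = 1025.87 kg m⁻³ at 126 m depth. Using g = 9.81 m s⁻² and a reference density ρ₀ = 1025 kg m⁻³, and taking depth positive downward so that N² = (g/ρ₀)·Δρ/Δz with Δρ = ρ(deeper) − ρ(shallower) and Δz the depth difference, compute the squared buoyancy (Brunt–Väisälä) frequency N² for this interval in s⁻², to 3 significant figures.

Δρ = 1025.87 − 1024.69 = 1.18 kg m⁻³ over Δz = 126 − 57 = 69 m.
N² = (9.81/1025) × (1.18/69) = 1.6367 × 10⁻⁴ s⁻² ≈ 1.64 × 10⁻⁴ s⁻².

1.64 × 10⁻⁴ s⁻²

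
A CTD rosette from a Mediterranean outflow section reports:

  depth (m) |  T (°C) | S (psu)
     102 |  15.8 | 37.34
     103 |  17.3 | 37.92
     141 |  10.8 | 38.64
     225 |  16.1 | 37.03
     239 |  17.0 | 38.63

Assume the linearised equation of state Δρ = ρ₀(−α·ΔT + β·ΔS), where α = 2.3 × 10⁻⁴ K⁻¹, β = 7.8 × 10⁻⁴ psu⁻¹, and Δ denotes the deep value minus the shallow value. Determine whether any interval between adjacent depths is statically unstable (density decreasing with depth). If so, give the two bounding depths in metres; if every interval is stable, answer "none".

Evaluate Δρ/ρ₀ = −αΔT + βΔS across each adjacent pair:
  102–103 m: −αΔT+βΔS = −(2.3 × 10⁻⁴)(+1.5)+(7.8 × 10⁻⁴)(+0.58) = 1.1 × 10⁻⁴ → stable
  103–141 m: −αΔT+βΔS = −(2.3 × 10⁻⁴)(-6.5)+(7.8 × 10⁻⁴)(+0.72) = 2.1 × 10⁻³ → stable
  141–225 m: −αΔT+βΔS = −(2.3 × 10⁻⁴)(+5.3)+(7.8 × 10⁻⁴)(-1.61) = -2.5 × 10⁻³ → UNSTABLE
  225–239 m: −αΔT+βΔS = −(2.3 × 10⁻⁴)(+0.9)+(7.8 × 10⁻⁴)(+1.60) = 1.0 × 10⁻³ → stable
The 141–225 m interval has Δρ < 0: lighter water underlies denser water.

141–225 m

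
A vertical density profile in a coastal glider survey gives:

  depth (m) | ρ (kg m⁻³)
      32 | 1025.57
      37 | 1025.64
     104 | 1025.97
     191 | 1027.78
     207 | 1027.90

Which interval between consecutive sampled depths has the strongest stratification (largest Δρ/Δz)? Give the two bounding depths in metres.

104–191 m

Compute the density gradient over each adjacent pair:
  32–37 m: Δρ/Δz = 0.07/5 = 0.014 kg m⁻⁴
  37–104 m: Δρ/Δz = 0.33/67 = 4.9 × 10⁻³ kg m⁻⁴
  104–191 m: Δρ/Δz = 1.81/87 = 0.021 kg m⁻⁴
  191–207 m: Δρ/Δz = 0.12/16 = 7.5 × 10⁻³ kg m⁻⁴
The largest gradient is in the 104–191 m interval — the pycnocline.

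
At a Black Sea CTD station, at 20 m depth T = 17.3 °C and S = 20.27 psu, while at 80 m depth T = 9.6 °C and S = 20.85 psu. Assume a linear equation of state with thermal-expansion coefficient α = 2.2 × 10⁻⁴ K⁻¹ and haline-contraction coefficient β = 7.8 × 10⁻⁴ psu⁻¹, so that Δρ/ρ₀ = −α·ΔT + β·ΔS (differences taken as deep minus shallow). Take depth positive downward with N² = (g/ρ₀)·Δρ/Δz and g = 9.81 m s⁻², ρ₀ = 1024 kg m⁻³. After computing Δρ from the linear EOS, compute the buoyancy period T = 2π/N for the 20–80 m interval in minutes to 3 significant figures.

5.59 min

ΔT = -7.7 K, ΔS = +0.58 psu (deep − shallow).
Δρ/ρ₀ = −αΔT + βΔS = 1.694 × 10⁻³ + 4.524 × 10⁻⁴ = 2.1464 × 10⁻³, so Δρ ≈ 2.198 kg m⁻³.
N² = (g/ρ₀)·Δρ/Δz = g·(Δρ/ρ₀)/Δz = 9.81 × 2.1464 × 10⁻³ / 60 = 3.5094 × 10⁻⁴ s⁻².
N = √(3.5094 × 10⁻⁴) = 0.018733 rad s⁻¹ → T = 2π/N = 335.41 s = 5.5902 min ≈ 5.59 min.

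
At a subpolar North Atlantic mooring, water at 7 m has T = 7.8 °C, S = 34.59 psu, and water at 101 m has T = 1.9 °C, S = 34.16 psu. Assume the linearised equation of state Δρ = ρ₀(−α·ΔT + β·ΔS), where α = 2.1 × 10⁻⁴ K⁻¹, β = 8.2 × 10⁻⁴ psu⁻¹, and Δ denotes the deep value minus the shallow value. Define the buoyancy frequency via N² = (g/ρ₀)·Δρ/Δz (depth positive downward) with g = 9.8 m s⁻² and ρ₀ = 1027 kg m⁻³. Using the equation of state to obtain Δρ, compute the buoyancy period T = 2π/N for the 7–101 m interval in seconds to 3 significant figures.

ΔT = -5.9 K, ΔS = -0.43 psu (deep − shallow).
Δρ/ρ₀ = −αΔT + βΔS = 1.239 × 10⁻³ − 3.526 × 10⁻⁴ = 8.864 × 10⁻⁴, so Δρ ≈ 0.9103 kg m⁻³.
N² = (g/ρ₀)·Δρ/Δz = g·(Δρ/ρ₀)/Δz = 9.8 × 8.864 × 10⁻⁴ / 94 = 9.2412 × 10⁻⁵ s⁻².
N = √(9.2412 × 10⁻⁵) = 9.6131 × 10⁻³ rad s⁻¹ → T = 2π/N = 653.61 s ≈ 654 s.

654 s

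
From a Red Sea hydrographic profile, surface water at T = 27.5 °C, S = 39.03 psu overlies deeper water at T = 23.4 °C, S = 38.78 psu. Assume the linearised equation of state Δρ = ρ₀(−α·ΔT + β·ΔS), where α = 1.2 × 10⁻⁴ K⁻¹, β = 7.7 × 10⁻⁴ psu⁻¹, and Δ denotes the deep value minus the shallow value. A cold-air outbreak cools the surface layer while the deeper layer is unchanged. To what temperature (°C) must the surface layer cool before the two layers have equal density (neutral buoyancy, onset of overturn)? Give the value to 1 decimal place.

Neutral buoyancy requires Δρ = 0, i.e. −α(T_deep − T_surf′) + β(S_deep − S_surf) = 0.
T_surf′ = T_deep − (β/α)·ΔS = 23.4 − (7.7 × 10⁻⁴/1.2 × 10⁻⁴)·(-0.25) = 25.004 °C.
Cooling required: 27.5 − (25.004) = 2.496 °C.

25.0 °C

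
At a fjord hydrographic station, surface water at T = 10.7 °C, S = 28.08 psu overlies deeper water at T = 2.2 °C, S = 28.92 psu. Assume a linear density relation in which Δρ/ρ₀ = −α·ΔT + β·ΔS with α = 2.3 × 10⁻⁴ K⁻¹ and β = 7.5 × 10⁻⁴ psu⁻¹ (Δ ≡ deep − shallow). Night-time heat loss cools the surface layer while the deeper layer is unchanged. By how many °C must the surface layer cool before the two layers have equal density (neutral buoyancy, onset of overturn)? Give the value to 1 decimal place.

11.2 °C

Neutral buoyancy requires Δρ = 0, i.e. −α(T_deep − T_surf′) + β(S_deep − S_surf) = 0.
T_surf′ = T_deep − (β/α)·ΔS = 2.2 − (7.5 × 10⁻⁴/2.3 × 10⁻⁴)·(+0.84) = -0.539 °C.
Cooling required: 10.7 − (-0.539) = 11.239 °C.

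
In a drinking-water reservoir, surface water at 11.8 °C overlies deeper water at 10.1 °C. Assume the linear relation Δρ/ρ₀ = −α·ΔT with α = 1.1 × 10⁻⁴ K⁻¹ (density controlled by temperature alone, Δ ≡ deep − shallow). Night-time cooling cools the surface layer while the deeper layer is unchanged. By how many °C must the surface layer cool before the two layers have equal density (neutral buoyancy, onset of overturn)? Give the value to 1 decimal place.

1.7 °C

With temperature the only control, equal density requires T_surf′ = T_deep.
T_surf′ = 10.1 °C.
Cooling required: 11.8 − 10.1 = 1.7 °C.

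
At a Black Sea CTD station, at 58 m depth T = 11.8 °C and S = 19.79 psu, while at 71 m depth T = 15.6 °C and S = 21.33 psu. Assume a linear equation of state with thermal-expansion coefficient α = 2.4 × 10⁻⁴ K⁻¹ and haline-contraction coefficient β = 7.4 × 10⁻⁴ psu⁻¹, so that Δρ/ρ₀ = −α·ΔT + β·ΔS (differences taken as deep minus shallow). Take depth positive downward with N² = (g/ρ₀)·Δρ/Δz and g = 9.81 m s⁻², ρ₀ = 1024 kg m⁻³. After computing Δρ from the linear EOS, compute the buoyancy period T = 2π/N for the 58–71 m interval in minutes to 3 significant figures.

ΔT = +3.8 K, ΔS = +1.54 psu (deep − shallow).
Δρ/ρ₀ = −αΔT + βΔS = -9.12 × 10⁻⁴ + 1.1396 × 10⁻³ = 2.276 × 10⁻⁴, so Δρ ≈ 0.2331 kg m⁻³.
N² = (g/ρ₀)·Δρ/Δz = g·(Δρ/ρ₀)/Δz = 9.81 × 2.276 × 10⁻⁴ / 13 = 1.7175 × 10⁻⁴ s⁻².
N = √(1.7175 × 10⁻⁴) = 0.013105 rad s⁻¹ → T = 2π/N = 479.45 s = 7.9908 min ≈ 7.99 min.

7.99 min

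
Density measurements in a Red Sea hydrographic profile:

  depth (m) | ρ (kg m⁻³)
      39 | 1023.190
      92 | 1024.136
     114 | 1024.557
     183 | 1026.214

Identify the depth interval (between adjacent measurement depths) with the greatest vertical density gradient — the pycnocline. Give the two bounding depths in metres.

Compute the density gradient over each adjacent pair:
  39–92 m: Δρ/Δz = 0.946/53 = 0.018 kg m⁻⁴
  92–114 m: Δρ/Δz = 0.421/22 = 0.019 kg m⁻⁴
  114–183 m: Δρ/Δz = 1.657/69 = 0.024 kg m⁻⁴
The largest gradient is in the 114–183 m interval — the pycnocline.

114–183 m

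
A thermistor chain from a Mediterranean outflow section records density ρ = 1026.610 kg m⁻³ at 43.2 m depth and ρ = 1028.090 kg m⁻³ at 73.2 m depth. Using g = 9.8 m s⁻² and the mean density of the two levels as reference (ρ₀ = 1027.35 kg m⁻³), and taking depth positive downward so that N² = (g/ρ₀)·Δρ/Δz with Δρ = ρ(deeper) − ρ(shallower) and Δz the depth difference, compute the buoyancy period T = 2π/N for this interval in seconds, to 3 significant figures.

Δρ = 1028.090 − 1026.610 = 1.480 kg m⁻³ over Δz = 73.2 − 43.2 = 30 m.
N² = (9.8/1027.35) × (1.480/30) = 4.7060 × 10⁻⁴ s⁻².
N = √(4.7060 × 10⁻⁴) = 0.021693 rad s⁻¹, so T = 2π/N = 289.64 s ≈ 290 s.

290 s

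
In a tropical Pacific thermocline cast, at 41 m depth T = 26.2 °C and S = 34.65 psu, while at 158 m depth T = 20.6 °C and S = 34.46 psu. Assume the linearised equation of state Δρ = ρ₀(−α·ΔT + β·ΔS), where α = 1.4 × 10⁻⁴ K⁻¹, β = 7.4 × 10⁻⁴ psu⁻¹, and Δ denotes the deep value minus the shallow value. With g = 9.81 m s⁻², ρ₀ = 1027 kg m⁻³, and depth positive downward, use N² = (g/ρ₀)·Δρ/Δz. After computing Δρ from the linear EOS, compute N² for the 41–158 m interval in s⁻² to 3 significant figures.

5.39 × 10⁻⁵ s⁻²

ΔT = -5.6 K, ΔS = -0.19 psu (deep − shallow).
Δρ/ρ₀ = −αΔT + βΔS = 7.84 × 10⁻⁴ − 1.406 × 10⁻⁴ = 6.434 × 10⁻⁴, so Δρ ≈ 0.6608 kg m⁻³.
N² = (g/ρ₀)·Δρ/Δz = g·(Δρ/ρ₀)/Δz = 9.81 × 6.434 × 10⁻⁴ / 117 = 5.3947 × 10⁻⁵ s⁻² ≈ 5.39 × 10⁻⁵ s⁻².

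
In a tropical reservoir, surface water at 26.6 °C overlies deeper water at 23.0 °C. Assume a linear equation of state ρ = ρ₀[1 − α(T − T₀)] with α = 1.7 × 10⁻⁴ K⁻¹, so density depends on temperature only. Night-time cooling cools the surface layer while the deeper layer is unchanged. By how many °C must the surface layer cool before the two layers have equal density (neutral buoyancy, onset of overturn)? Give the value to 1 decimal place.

With temperature the only control, equal density requires T_surf′ = T_deep.
T_surf′ = 23.0 °C.
Cooling required: 26.6 − 23.0 = 3.6 °C.

3.6 °C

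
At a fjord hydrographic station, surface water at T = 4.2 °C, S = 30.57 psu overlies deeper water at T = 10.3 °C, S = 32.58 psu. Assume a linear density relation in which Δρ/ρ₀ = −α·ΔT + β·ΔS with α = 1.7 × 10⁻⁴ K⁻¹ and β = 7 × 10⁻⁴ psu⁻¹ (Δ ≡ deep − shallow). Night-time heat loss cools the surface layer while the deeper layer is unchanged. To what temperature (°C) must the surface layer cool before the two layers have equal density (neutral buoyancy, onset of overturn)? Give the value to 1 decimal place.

2.0 °C

Neutral buoyancy requires Δρ = 0, i.e. −α(T_deep − T_surf′) + β(S_deep − S_surf) = 0.
T_surf′ = T_deep − (β/α)·ΔS = 10.3 − (7 × 10⁻⁴/1.7 × 10⁻⁴)·(+2.01) = 2.024 °C.
Cooling required: 4.2 − (2.024) = 2.176 °C.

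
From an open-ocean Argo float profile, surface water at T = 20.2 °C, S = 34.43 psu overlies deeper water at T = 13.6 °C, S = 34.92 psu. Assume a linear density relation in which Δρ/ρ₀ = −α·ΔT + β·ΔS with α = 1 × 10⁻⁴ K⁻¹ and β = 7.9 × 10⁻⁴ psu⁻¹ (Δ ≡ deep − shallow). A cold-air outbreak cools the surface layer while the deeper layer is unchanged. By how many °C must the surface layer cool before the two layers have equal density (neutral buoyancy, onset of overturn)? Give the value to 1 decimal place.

10.5 °C

Neutral buoyancy requires Δρ = 0, i.e. −α(T_deep − T_surf′) + β(S_deep − S_surf) = 0.
T_surf′ = T_deep − (β/α)·ΔS = 13.6 − (7.9 × 10⁻⁴/1 × 10⁻⁴)·(+0.49) = 9.729 °C.
Cooling required: 20.2 − (9.729) = 10.471 °C.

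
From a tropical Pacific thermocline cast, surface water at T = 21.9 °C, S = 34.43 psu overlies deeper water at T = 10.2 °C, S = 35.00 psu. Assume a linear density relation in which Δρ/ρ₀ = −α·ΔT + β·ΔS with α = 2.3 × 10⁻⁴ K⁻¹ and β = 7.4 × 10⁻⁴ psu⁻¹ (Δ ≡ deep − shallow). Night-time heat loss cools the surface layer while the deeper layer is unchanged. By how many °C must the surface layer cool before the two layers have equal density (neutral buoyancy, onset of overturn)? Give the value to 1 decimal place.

Neutral buoyancy requires Δρ = 0, i.e. −α(T_deep − T_surf′) + β(S_deep − S_surf) = 0.
T_surf′ = T_deep − (β/α)·ΔS = 10.2 − (7.4 × 10⁻⁴/2.3 × 10⁻⁴)·(+0.57) = 8.366 °C.
Cooling required: 21.9 − (8.366) = 13.534 °C.

13.5 °C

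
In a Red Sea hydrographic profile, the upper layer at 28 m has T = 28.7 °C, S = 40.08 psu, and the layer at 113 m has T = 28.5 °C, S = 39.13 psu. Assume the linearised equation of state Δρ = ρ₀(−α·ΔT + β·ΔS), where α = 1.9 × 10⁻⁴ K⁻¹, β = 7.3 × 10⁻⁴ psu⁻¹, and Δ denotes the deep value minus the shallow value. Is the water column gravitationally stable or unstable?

ΔT = 28.5 − 28.7 = -0.2 K and ΔS = 39.13 − 40.08 = -0.95 psu (deep − shallow).
−αΔT = 3.80 × 10⁻⁵; βΔS = -6.935 × 10⁻⁴; sum Δρ/ρ₀ = -6.555 × 10⁻⁴.
Δρ/ρ₀ < 0, so Δρ < 0: deeper water is lighter → statically unstable; the column would overturn.

unstable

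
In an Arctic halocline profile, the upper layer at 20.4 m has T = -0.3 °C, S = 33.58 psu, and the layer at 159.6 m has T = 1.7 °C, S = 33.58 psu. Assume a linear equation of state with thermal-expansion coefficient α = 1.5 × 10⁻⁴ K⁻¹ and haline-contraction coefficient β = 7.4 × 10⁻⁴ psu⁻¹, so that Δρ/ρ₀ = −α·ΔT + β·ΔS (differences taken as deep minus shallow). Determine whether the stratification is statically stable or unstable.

ΔT = 1.7 − -0.3 = +2.0 K and ΔS = 33.58 − 33.58 = +0.00 psu (deep − shallow).
−αΔT = -3.00 × 10⁻⁴; βΔS = 0; sum Δρ/ρ₀ = -3.00 × 10⁻⁴.
Δρ/ρ₀ < 0, so Δρ < 0: deeper water is lighter → statically unstable; the column would overturn.

unstable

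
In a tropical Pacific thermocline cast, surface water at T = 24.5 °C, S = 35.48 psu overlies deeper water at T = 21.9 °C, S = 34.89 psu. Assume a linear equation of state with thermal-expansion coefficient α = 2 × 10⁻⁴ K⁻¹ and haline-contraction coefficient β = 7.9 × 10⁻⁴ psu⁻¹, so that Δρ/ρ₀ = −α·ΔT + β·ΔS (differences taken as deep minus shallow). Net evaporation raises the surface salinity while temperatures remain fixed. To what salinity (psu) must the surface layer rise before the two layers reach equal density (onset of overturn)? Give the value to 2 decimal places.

35.55 psu

Neutral buoyancy requires −α(T_deep − T_surf) + β(S_deep − S_surf′) = 0.
S_surf′ = S_deep − (α/β)·ΔT = 34.89 − (2 × 10⁻⁴/7.9 × 10⁻⁴)·(-2.6) = 35.5482 psu.
Increase required: 35.5482 − 35.48 = 0.0682 psu.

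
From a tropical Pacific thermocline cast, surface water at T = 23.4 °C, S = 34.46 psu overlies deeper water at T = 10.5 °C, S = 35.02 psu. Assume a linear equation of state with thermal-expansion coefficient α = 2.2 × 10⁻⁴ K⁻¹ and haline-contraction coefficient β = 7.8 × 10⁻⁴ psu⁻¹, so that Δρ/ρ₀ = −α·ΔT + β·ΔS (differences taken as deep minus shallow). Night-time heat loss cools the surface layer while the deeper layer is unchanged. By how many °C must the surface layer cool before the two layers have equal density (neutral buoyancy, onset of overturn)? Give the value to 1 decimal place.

14.9 °C

Neutral buoyancy requires Δρ = 0, i.e. −α(T_deep − T_surf′) + β(S_deep − S_surf) = 0.
T_surf′ = T_deep − (β/α)·ΔS = 10.5 − (7.8 × 10⁻⁴/2.2 × 10⁻⁴)·(+0.56) = 8.515 °C.
Cooling required: 23.4 − (8.515) = 14.885 °C.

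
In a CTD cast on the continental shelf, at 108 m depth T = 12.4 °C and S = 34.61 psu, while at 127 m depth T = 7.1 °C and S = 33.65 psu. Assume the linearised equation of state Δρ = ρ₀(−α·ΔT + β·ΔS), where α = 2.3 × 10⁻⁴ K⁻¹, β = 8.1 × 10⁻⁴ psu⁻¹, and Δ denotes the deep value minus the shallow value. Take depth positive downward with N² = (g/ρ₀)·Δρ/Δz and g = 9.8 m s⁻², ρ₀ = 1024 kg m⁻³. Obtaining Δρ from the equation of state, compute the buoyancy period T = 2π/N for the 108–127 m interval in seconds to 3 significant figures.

ΔT = -5.3 K, ΔS = -0.96 psu (deep − shallow).
Δρ/ρ₀ = −αΔT + βΔS = 1.219 × 10⁻³ − 7.776 × 10⁻⁴ = 4.414 × 10⁻⁴, so Δρ ≈ 0.4520 kg m⁻³.
N² = (g/ρ₀)·Δρ/Δz = g·(Δρ/ρ₀)/Δz = 9.8 × 4.414 × 10⁻⁴ / 19 = 2.2767 × 10⁻⁴ s⁻².
N = √(2.2767 × 10⁻⁴) = 0.015089 rad s⁻¹ → T = 2π/N = 416.41 s ≈ 416 s.

416 s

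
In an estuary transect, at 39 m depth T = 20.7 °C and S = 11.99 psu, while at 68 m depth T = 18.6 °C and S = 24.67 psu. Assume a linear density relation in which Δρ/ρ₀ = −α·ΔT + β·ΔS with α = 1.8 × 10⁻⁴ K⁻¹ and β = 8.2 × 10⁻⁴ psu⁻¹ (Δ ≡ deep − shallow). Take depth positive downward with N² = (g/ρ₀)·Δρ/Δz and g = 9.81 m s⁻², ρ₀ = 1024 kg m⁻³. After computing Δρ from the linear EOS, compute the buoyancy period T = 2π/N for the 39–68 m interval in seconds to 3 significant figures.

104 s

ΔT = -2.1 K, ΔS = +12.68 psu (deep − shallow).
Δρ/ρ₀ = −αΔT + βΔS = 3.78 × 10⁻⁴ + 0.0103976 = 0.0107756, so Δρ ≈ 11.03 kg m⁻³.
N² = (g/ρ₀)·Δρ/Δz = g·(Δρ/ρ₀)/Δz = 9.81 × 0.0107756 / 29 = 3.6451 × 10⁻³ s⁻².
N = √(3.6451 × 10⁻³) = 0.060375 rad s⁻¹ → T = 2π/N = 104.07 s ≈ 104 s.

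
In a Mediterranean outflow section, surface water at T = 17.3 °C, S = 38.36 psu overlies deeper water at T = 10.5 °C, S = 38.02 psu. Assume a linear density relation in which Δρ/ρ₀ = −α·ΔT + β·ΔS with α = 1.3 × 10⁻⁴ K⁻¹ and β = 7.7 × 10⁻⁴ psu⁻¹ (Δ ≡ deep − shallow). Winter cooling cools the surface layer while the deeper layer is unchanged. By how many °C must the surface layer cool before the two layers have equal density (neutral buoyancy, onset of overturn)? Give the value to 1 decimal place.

4.8 °C

Neutral buoyancy requires Δρ = 0, i.e. −α(T_deep − T_surf′) + β(S_deep − S_surf) = 0.
T_surf′ = T_deep − (β/α)·ΔS = 10.5 − (7.7 × 10⁻⁴/1.3 × 10⁻⁴)·(-0.34) = 12.514 °C.
Cooling required: 17.3 − (12.514) = 4.786 °C.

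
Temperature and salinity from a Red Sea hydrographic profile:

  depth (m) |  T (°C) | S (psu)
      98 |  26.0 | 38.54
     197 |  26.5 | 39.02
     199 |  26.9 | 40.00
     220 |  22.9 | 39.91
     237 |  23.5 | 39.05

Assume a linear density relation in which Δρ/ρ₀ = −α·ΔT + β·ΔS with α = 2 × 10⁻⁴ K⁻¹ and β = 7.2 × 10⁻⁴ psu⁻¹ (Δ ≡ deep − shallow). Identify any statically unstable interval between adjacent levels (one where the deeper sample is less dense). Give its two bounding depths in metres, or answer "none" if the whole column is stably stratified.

Evaluate Δρ/ρ₀ = −αΔT + βΔS across each adjacent pair:
  98–197 m: −αΔT+βΔS = −(2 × 10⁻⁴)(+0.5)+(7.2 × 10⁻⁴)(+0.48) = 2.5 × 10⁻⁴ → stable
  197–199 m: −αΔT+βΔS = −(2 × 10⁻⁴)(+0.4)+(7.2 × 10⁻⁴)(+0.98) = 6.3 × 10⁻⁴ → stable
  199–220 m: −αΔT+βΔS = −(2 × 10⁻⁴)(-4.0)+(7.2 × 10⁻⁴)(-0.09) = 7.4 × 10⁻⁴ → stable
  220–237 m: −αΔT+βΔS = −(2 × 10⁻⁴)(+0.6)+(7.2 × 10⁻⁴)(-0.86) = -7.4 × 10⁻⁴ → UNSTABLE
The 220–237 m interval has Δρ < 0: lighter water underlies denser water.

220–237 m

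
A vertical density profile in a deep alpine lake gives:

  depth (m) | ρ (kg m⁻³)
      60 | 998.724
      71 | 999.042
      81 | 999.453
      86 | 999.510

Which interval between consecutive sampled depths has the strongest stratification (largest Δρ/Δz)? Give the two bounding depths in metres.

71–81 m

Compute the density gradient over each adjacent pair:
  60–71 m: Δρ/Δz = 0.318/11 = 0.029 kg m⁻⁴
  71–81 m: Δρ/Δz = 0.411/10 = 0.041 kg m⁻⁴
  81–86 m: Δρ/Δz = 0.057/5 = 0.011 kg m⁻⁴
The largest gradient is in the 71–81 m interval — the pycnocline.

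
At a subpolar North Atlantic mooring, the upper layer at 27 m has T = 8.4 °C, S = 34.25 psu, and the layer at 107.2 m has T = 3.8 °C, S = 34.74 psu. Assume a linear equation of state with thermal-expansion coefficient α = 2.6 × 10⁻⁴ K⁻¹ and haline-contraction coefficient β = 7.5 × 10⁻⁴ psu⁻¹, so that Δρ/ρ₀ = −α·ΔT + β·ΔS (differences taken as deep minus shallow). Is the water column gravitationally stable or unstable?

ΔT = 3.8 − 8.4 = -4.6 K and ΔS = 34.74 − 34.25 = +0.49 psu (deep − shallow).
−αΔT = 1.196 × 10⁻³; βΔS = 3.675 × 10⁻⁴; sum Δρ/ρ₀ = 1.5635 × 10⁻³.
Δρ/ρ₀ > 0, so Δρ > 0: deeper water is denser → statically stable.

stable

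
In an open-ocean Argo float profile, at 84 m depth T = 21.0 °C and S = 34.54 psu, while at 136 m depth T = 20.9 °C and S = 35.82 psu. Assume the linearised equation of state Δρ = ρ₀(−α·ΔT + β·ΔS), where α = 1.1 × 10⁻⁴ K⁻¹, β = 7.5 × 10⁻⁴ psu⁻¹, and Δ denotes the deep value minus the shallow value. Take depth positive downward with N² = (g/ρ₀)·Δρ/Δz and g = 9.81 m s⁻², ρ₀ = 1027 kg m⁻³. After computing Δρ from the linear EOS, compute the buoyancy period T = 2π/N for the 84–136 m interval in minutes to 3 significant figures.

7.74 min

ΔT = -0.1 K, ΔS = +1.28 psu (deep − shallow).
Δρ/ρ₀ = −αΔT + βΔS = 1.10 × 10⁻⁵ + 9.60 × 10⁻⁴ = 9.71 × 10⁻⁴, so Δρ ≈ 0.9972 kg m⁻³.
N² = (g/ρ₀)·Δρ/Δz = g·(Δρ/ρ₀)/Δz = 9.81 × 9.71 × 10⁻⁴ / 52 = 1.8318 × 10⁻⁴ s⁻².
N = √(1.8318 × 10⁻⁴) = 0.013534 rad s⁻¹ → T = 2π/N = 464.25 s = 7.7375 min ≈ 7.74 min.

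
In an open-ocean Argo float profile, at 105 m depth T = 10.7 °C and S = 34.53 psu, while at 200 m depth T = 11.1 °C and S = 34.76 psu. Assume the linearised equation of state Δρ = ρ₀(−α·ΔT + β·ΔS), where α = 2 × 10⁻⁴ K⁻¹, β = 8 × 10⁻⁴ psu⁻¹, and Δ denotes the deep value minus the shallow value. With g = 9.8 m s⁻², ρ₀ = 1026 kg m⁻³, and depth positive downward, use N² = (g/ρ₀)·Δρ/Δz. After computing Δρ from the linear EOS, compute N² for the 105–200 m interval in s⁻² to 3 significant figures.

ΔT = +0.4 K, ΔS = +0.23 psu (deep − shallow).
Δρ/ρ₀ = −αΔT + βΔS = -8.00 × 10⁻⁵ + 1.84 × 10⁻⁴ = 1.04 × 10⁻⁴, so Δρ ≈ 0.1067 kg m⁻³.
N² = (g/ρ₀)·Δρ/Δz = g·(Δρ/ρ₀)/Δz = 9.8 × 1.04 × 10⁻⁴ / 95 = 1.0728 × 10⁻⁵ s⁻² ≈ 1.07 × 10⁻⁵ s⁻².

1.07 × 10⁻⁵ s⁻²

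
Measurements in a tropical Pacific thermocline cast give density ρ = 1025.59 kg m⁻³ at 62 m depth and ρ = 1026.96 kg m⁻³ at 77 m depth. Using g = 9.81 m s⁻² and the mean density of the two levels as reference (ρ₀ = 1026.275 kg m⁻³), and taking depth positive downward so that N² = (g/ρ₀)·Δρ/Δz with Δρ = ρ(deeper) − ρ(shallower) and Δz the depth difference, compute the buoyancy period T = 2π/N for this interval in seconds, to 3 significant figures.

213 s

Δρ = 1026.96 − 1025.59 = 1.37 kg m⁻³ over Δz = 77 − 62 = 15 m.
N² = (9.81/1026.275) × (1.37/15) = 8.7304 × 10⁻⁴ s⁻².
N = √(8.7304 × 10⁻⁴) = 0.029547 rad s⁻¹, so T = 2π/N = 212.65 s ≈ 213 s.
A positive N² confirms static stability across the interval.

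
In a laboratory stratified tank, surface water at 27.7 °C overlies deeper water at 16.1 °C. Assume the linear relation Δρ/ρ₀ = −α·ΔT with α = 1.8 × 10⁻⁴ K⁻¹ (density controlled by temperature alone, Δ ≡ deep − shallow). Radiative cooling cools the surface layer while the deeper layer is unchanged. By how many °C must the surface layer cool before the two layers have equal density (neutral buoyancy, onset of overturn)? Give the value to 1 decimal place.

11.6 °C

With temperature the only control, equal density requires T_surf′ = T_deep.
T_surf′ = 16.1 °C.
Cooling required: 27.7 − 16.1 = 11.6 °C.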